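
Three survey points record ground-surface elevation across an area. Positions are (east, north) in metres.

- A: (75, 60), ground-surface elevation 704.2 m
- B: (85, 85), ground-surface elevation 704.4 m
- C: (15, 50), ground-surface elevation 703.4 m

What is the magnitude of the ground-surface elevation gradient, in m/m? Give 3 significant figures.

Taking A as reference: B−A = (10, 25, +0.2); C−A = (-60, -10, -0.8).
Determinant of the coordinate differences = 10·(-10) − (-60)·25 = 1400.
∂z/∂x = [(+0.2)·(-10) − (-0.8)·25] / 1400 = +0.01286
∂z/∂y = [10·(-0.8) − (-60)·(+0.2)] / 1400 = +0.002857
|∇f| = √(0.01286² + 0.002857²) = 0.01317 m/m

0.0132 m/m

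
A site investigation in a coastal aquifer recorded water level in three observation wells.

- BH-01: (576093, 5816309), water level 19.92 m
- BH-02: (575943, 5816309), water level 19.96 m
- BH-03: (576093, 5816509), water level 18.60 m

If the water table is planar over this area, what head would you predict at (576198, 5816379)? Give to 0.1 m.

∂h/∂x = (19.96 − 19.92) / (575943 − 576093) = -0.0002667
∂h/∂y = (18.60 − 19.92) / (5816509 − 5816309) = -0.006600
h(576198, 5816379) = 19.92 + (-0.0002667)·(105) + (-0.006600)·(70) = 19.92 -0.028 -0.462 = 19.430 m.

19.4 m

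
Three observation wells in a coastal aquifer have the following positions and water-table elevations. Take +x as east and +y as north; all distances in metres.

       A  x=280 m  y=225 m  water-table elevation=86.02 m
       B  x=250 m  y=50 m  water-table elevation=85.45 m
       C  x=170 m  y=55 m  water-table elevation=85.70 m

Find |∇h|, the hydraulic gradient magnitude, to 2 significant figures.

0.0047

Three-point gradient (reference A): Δ to B = (-30, -175, -0.57), Δ to C = (-110, -170, -0.32).
∂h/∂x = -0.002890, ∂h/∂y = +0.003753 (det = -14150).
|∇h| = √(-0.002890² + 0.003753²) = 0.004737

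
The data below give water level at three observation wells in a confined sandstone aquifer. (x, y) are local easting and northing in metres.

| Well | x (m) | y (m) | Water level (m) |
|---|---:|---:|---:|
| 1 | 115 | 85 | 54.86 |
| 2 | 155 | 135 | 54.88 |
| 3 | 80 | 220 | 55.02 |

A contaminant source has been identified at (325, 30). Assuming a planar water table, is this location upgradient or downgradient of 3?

downgradient

With h = a·x + b·y + c and 1 as origin, the differences give:
  40·a + 50·b = +0.02
  (-35)·a + 135·b = +0.16
Eliminate b (×135 and ×50, subtract): 7150·a = -5.300 → a = ∂h/∂x = -0.0007413
Back-substitute: b = ∂h/∂y = +0.0009930.
Head at (325, 30) = 54.86 + (-0.0007413)·(210) + (+0.0009930)·(-55) = 54.65 m.
That is lower than the 55.02 m at 3, so the point is downgradient.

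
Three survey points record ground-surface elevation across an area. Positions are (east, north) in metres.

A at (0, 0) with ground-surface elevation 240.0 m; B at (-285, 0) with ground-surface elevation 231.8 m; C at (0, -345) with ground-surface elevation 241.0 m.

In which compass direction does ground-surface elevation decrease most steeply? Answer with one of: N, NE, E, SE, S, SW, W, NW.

W

∂z/∂x = (231.8 − 240.0) / (-285 − 0) = +0.02877
∂z/∂y = (241.0 − 240.0) / (-345 − 0) = -0.002899
Steepest decrease is along −∇f = (-0.02877 E, +0.002899 N) → west.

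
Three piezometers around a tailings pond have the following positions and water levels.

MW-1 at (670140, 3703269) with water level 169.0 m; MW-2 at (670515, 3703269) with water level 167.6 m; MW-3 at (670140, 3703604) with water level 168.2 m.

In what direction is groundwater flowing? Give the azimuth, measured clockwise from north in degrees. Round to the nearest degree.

057°

∂h/∂x = (167.6 − 169.0) / (670515 − 670140) = -0.003733
∂h/∂y = (168.2 − 169.0) / (3703604 − 3703269) = -0.002388
Flow direction (−∇h) has components (+0.003733 E, +0.002388 N).
Azimuth = atan2(E, N) = atan2(+0.003733, +0.002388) = 57.4° ≈ 057°.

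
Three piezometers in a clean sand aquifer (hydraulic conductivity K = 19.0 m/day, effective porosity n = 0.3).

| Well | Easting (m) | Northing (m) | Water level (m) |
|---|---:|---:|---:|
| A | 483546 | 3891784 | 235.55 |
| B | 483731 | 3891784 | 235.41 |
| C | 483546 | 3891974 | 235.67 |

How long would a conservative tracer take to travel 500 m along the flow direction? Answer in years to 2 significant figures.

22 years

∂h/∂x = (235.41 − 235.55) / (483731 − 483546) = -0.0007568
∂h/∂y = (235.67 − 235.55) / (3891974 − 3891784) = +0.0006316
|∇h| = √(-0.0007568² + 0.0006316²) = 0.0009857
Seepage velocity v = K·i/n = 19.0 × 0.0009857 / 0.3 = 0.06243 m/day.
t = 500 / 0.06243 = 8009 days = 21.9 years.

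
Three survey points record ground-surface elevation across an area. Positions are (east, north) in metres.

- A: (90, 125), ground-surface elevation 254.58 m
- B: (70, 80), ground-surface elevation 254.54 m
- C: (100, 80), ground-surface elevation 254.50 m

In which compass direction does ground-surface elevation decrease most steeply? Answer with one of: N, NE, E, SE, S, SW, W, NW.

SE

Three-point gradient (reference A): Δ to B = (-20, -45, -0.04), Δ to C = (10, -45, -0.08).
∂z/∂x = -0.001333, ∂z/∂y = +0.001481 (det = 1350).
Steepest decrease is along −∇f = (+0.001333 E, -0.001481 N) → southeast.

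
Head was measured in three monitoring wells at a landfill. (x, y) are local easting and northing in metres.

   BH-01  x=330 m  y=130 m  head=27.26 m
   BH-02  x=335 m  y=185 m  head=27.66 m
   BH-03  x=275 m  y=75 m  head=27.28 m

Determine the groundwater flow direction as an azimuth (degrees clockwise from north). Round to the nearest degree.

134°

Differences from BH-01: to BH-02 (Δx, Δy, Δh) = (5, 55, +0.40); to BH-03 = (-55, -55, +0.02).
Solve a·Δx + b·Δy = Δh: det = 5·(-55) − (-55)·55 = 2750.
∂h/∂x = [(+0.40)·(-55) − (+0.02)·55] / 2750 = -0.008400
∂h/∂y = [5·(+0.02) − (-55)·(+0.40)] / 2750 = +0.008036
Flow direction (−∇h) has components (+0.008400 E, -0.008036 N).
Azimuth = atan2(E, N) = atan2(+0.008400, -0.008036) = 133.7° ≈ 134°.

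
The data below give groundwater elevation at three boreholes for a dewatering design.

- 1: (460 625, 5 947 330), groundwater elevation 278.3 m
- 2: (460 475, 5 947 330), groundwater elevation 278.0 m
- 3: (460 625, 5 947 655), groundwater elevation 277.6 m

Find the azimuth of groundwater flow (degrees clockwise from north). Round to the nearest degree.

317°

∂h/∂x = (278.0 − 278.3) / (460475 − 460625) = +0.002000
∂h/∂y = (277.6 − 278.3) / (5947655 − 5947330) = -0.002154
Flow direction (−∇h) has components (-0.002000 E, +0.002154 N).
Azimuth = atan2(E, N) = atan2(-0.002000, +0.002154) = 317.1° ≈ 317°.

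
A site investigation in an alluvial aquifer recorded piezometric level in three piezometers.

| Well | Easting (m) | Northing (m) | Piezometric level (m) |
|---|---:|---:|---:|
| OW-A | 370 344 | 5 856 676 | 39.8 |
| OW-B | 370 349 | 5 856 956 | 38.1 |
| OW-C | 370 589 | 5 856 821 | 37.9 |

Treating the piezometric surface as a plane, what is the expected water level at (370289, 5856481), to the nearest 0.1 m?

Differences from OW-A: to OW-B (Δx, Δy, Δh) = (5, 280, -1.7); to OW-C = (245, 145, -1.9).
Determinant of the coordinate differences = 5·145 − 245·280 = -67875.
∂h/∂x = [(-1.7)·145 − (-1.9)·280] / -67875 = -0.004206
∂h/∂y = [5·(-1.9) − 245·(-1.7)] / -67875 = -0.005996
h(370289, 5856481) = 39.8 + (-0.004206)·(-55) + (-0.005996)·(-195) = 39.8 +0.231 +1.169 = 41.201 m.

41.2 m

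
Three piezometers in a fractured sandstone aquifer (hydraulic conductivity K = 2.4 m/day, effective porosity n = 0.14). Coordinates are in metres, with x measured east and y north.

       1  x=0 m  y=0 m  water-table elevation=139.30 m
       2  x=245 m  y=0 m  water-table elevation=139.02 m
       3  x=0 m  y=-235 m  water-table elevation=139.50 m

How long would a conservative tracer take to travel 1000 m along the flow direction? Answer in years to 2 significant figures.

∂h/∂x = (139.02 − 139.30) / (245 − 0) = -0.001143
∂h/∂y = (139.50 − 139.30) / (-235 − 0) = -0.0008511
|∇h| = √(-0.001143² + -0.0008511²) = 0.001425
Seepage velocity v = K·i/n = 2.4 × 0.001425 / 0.14 = 0.02443 m/day.
t = 1000 / 0.02443 = 4.093e+04 days = 112 years.

110 years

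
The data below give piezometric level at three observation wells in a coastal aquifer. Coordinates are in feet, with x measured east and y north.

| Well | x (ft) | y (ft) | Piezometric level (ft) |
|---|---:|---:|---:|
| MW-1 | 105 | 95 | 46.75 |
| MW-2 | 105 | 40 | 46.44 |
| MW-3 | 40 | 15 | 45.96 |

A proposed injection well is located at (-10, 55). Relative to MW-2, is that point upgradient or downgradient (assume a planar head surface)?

downgradient

With h = a·x + b·y + c and MW-1 as origin, the differences give:
  0·a + (-55)·b = -0.31
  (-65)·a + (-80)·b = -0.79
Eliminate b (×(-80) and ×(-55), subtract): -3575·a = -18.650 → a = ∂h/∂x = +0.005217
Back-substitute: b = ∂h/∂y = +0.005636.
Head at (-10, 55) = 46.75 + (+0.005217)·(-115) + (+0.005636)·(-40) = 45.92 ft.
That is lower than the 46.44 ft at MW-2, so the point is downgradient.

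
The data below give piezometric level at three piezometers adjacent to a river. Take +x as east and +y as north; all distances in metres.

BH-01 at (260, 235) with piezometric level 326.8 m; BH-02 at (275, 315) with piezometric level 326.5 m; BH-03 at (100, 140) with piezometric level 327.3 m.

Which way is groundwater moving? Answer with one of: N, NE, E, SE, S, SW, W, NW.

Taking BH-01 as reference: BH-02−BH-01 = (15, 80, -0.3); BH-03−BH-01 = (-160, -95, +0.5).
Solve a·Δx + b·Δy = Δh: det = 15·(-95) − (-160)·80 = 11375.
∂h/∂x = [(-0.3)·(-95) − (+0.5)·80] / 11375 = -0.001011
∂h/∂y = [15·(+0.5) − (-160)·(-0.3)] / 11375 = -0.003560
Flow = −∇h = (+0.001011 east, +0.003560 north), which points north.

N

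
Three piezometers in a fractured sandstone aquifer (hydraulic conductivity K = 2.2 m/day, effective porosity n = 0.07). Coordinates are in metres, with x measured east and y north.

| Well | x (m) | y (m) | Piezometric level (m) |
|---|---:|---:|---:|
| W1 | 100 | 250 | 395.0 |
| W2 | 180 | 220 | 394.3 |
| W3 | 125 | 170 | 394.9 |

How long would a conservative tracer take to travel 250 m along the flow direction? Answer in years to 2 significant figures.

Three-point gradient (reference W1): Δ to W2 = (80, -30, -0.7), Δ to W3 = (25, -80, -0.1).
∂h/∂x = -0.009381, ∂h/∂y = -0.001681 (det = -5650).
|∇h| = √(-0.009381² + -0.001681²) = 0.00953
Seepage velocity v = K·i/n = 2.2 × 0.00953 / 0.07 = 0.2995 m/day.
t = 250 / 0.2995 = 834.7 days = 2.29 years.

2.3 years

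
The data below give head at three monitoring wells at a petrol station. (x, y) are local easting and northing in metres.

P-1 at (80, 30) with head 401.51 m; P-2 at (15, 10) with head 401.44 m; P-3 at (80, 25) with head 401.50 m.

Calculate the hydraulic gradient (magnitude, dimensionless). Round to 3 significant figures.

0.00205

With h = a·x + b·y + c and P-1 as origin, the differences give:
  (-65)·a + (-20)·b = -0.07
  0·a + (-5)·b = -0.01
Eliminate b (×(-5) and ×(-20), subtract): 325·a = 0.150 → a = ∂h/∂x = +0.0004615
Back-substitute: b = ∂h/∂y = +0.002000.
|∇h| = √(0.0004615² + 0.002000²) = 0.002053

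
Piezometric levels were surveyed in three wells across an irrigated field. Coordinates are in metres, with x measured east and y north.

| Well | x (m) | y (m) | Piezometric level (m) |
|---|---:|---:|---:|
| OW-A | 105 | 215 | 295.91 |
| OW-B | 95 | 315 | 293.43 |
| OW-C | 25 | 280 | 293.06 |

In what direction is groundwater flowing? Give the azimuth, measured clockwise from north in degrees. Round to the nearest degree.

With h = a·x + b·y + c and OW-A as origin, the differences give:
  (-10)·a + 100·b = -2.48
  (-80)·a + 65·b = -2.85
Eliminate b (×65 and ×100, subtract): 7350·a = 123.800 → a = ∂h/∂x = +0.01684
Back-substitute: b = ∂h/∂y = -0.02312.
Flow direction (−∇h) has components (-0.01684 E, +0.02312 N).
Azimuth = atan2(E, N) = atan2(-0.01684, +0.02312) = 323.9° ≈ 324°.

324°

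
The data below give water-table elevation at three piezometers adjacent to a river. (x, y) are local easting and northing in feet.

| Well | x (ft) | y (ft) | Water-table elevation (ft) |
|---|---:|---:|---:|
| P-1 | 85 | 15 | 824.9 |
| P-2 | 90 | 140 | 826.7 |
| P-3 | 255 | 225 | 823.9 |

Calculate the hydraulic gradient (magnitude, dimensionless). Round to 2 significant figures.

With h = a·x + b·y + c and P-1 as origin, the differences give:
  5·a + 125·b = +1.8
  170·a + 210·b = -1.0
Eliminate b (×210 and ×125, subtract): -20200·a = 503.00 → a = ∂h/∂x = -0.02490
Back-substitute: b = ∂h/∂y = +0.01540.
|∇h| = √(-0.02490² + 0.01540²) = 0.02928

0.029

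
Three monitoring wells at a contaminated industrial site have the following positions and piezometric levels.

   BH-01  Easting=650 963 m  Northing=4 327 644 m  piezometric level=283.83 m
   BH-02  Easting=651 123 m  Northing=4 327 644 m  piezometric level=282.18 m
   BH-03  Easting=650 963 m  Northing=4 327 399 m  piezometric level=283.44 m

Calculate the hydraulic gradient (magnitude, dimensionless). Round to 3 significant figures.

0.0104

∂h/∂x = (282.18 − 283.83) / (651123 − 650963) = -0.01031
∂h/∂y = (283.44 − 283.83) / (4327399 − 4327644) = +0.001592
|∇h| = √(-0.01031² + 0.001592²) = 0.01043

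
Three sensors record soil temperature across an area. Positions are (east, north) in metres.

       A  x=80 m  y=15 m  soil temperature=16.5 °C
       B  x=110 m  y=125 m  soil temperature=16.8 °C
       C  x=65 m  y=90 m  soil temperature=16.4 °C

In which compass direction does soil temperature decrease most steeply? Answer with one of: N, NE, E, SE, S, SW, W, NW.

W

With T = a·x + b·y + c and A as origin, the differences give:
  30·a + 110·b = +0.3
  (-15)·a + 75·b = -0.1
Eliminate b (×75 and ×110, subtract): 3900·a = 33.50 → a = ∂T/∂x = +0.008590
Back-substitute: b = ∂T/∂y = +0.0003846.
Steepest decrease is along −∇f = (-0.008590 E, -0.0003846 N) → west.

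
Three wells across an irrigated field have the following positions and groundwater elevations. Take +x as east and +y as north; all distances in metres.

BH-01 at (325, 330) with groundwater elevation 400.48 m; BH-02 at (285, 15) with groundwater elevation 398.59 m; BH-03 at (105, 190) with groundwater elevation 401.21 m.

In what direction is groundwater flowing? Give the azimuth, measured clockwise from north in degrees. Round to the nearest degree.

132°

Differences from BH-01: to BH-02 (Δx, Δy, Δh) = (-40, -315, -1.89); to BH-03 = (-220, -140, +0.73).
Solve a·Δx + b·Δy = Δh: det = (-40)·(-140) − (-220)·(-315) = -63700.
∂h/∂x = [(-1.89)·(-140) − (+0.73)·(-315)] / -63700 = -0.007764
∂h/∂y = [(-40)·(+0.73) − (-220)·(-1.89)] / -63700 = +0.006986
Flow direction (−∇h) has components (+0.007764 E, -0.006986 N).
Azimuth = atan2(E, N) = atan2(+0.007764, -0.006986) = 132.0° ≈ 132°.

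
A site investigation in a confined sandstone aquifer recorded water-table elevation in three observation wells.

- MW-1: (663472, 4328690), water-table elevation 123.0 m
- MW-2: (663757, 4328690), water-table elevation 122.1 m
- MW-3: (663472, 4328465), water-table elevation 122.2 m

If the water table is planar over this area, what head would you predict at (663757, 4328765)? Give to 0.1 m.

∂h/∂x = (122.1 − 123.0) / (663757 − 663472) = -0.003158
∂h/∂y = (122.2 − 123.0) / (4328465 − 4328690) = +0.003556
h(663757, 4328765) = 123.0 + (-0.003158)·(285) + (+0.003556)·(75) = 123.0 -0.900 +0.267 = 122.367 m.

122.4 m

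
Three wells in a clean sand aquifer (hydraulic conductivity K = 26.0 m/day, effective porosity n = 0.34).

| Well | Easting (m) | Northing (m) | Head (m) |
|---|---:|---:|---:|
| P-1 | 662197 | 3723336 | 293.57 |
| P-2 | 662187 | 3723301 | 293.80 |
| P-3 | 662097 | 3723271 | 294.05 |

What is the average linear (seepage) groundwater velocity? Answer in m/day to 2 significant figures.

0.49 m/day

Differences from P-1: to P-2 (Δx, Δy, Δh) = (-10, -35, +0.23); to P-3 = (-100, -65, +0.48).
Solve a·Δx + b·Δy = Δh: det = (-10)·(-65) − (-100)·(-35) = -2850.
∂h/∂x = [(+0.23)·(-65) − (+0.48)·(-35)] / -2850 = -0.0006491
∂h/∂y = [(-10)·(+0.48) − (-100)·(+0.23)] / -2850 = -0.006386
|∇h| = √(-0.0006491² + -0.006386²) = 0.006419
Seepage velocity v = K·i/n = 26.0 × 0.006419 / 0.34 = 0.4909 m/day.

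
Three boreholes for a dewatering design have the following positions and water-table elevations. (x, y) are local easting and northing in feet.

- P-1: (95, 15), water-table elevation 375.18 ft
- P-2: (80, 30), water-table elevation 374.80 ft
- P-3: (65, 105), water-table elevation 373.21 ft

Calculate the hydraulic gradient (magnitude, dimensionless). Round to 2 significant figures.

0.021

With h = a·x + b·y + c and P-1 as origin, the differences give:
  (-15)·a + 15·b = -0.38
  (-30)·a + 90·b = -1.97
Eliminate b (×90 and ×15, subtract): -900·a = -4.650 → a = ∂h/∂x = +0.005167
Back-substitute: b = ∂h/∂y = -0.02017.
|∇h| = √(0.005167² + -0.02017²) = 0.02082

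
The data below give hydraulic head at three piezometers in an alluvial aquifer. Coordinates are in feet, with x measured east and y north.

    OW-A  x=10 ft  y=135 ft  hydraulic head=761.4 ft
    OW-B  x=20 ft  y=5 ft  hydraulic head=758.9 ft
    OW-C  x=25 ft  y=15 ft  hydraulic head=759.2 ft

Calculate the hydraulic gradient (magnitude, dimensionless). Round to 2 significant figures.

Differences from OW-A: to OW-B (Δx, Δy, Δh) = (10, -130, -2.5); to OW-C = (15, -120, -2.2).
Solve a·Δx + b·Δy = Δh: det = 10·(-120) − 15·(-130) = 750.
∂h/∂x = [(-2.5)·(-120) − (-2.2)·(-130)] / 750 = +0.01867
∂h/∂y = [10·(-2.2) − 15·(-2.5)] / 750 = +0.02067
|∇h| = √(0.01867² + 0.02067²) = 0.02785

0.028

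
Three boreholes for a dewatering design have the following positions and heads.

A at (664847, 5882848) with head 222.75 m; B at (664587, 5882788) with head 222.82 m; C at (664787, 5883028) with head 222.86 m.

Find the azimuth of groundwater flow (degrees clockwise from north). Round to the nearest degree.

142°

Taking A as reference: B−A = (-260, -60, +0.07); C−A = (-60, 180, +0.11).
Solve a·Δx + b·Δy = Δh: det = (-260)·180 − (-60)·(-60) = -50400.
∂h/∂x = [(+0.07)·180 − (+0.11)·(-60)] / -50400 = -0.0003810
∂h/∂y = [(-260)·(+0.11) − (-60)·(+0.07)] / -50400 = +0.0004841
Flow direction (−∇h) has components (+0.0003810 E, -0.0004841 N).
Azimuth = atan2(E, N) = atan2(+0.0003810, -0.0004841) = 141.8° ≈ 142°.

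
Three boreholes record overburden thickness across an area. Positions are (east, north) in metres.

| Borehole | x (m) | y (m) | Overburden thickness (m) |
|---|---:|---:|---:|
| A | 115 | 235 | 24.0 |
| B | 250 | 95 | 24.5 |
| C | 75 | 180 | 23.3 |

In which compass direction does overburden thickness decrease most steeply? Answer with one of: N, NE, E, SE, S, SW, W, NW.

SW

Three-point gradient (reference A): Δ to B = (135, -140, +0.5), Δ to C = (-40, -55, -0.7).
∂d/∂x = +0.009635, ∂d/∂y = +0.005720 (det = -13025).
Steepest decrease is along −∇f = (-0.009635 E, -0.005720 N) → southwest.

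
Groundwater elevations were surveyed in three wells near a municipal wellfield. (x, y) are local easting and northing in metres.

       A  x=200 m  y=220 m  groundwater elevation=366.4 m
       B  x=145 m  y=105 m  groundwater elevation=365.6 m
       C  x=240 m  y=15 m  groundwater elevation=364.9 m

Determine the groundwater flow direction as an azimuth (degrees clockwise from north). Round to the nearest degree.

Differences from A: to B (Δx, Δy, Δh) = (-55, -115, -0.8); to C = (40, -205, -1.5).
Determinant of the coordinate differences = (-55)·(-205) − 40·(-115) = 15875.
∂h/∂x = [(-0.8)·(-205) − (-1.5)·(-115)] / 15875 = -0.0005354
∂h/∂y = [(-55)·(-1.5) − 40·(-0.8)] / 15875 = +0.007213
Flow direction (−∇h) has components (+0.0005354 E, -0.007213 N).
Azimuth = atan2(E, N) = atan2(+0.0005354, -0.007213) = 175.8° ≈ 176°.

176°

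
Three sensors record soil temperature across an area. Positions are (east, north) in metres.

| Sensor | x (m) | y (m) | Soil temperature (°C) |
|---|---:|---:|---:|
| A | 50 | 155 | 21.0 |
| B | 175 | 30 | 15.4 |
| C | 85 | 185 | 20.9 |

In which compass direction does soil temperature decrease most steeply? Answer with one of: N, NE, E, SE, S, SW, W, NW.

Three-point gradient (reference A): Δ to B = (125, -125, -5.6), Δ to C = (35, 30, -0.1).
∂T/∂x = -0.02222, ∂T/∂y = +0.02258 (det = 8125).
Steepest decrease is along −∇f = (+0.02222 E, -0.02258 N) → southeast.

SE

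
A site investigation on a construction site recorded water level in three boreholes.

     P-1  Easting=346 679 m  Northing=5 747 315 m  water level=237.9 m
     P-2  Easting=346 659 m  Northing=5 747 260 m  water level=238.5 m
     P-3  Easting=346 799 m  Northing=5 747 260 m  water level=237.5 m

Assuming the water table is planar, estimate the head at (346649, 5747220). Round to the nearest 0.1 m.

238.9 m

With h = a·x + b·y + c and P-1 as origin, the differences give:
  (-20)·a + (-55)·b = +0.6
  120·a + (-55)·b = -0.4
Eliminate b (×(-55) and ×(-55), subtract): 7700·a = -55.00 → a = ∂h/∂x = -0.007143
Back-substitute: b = ∂h/∂y = -0.008312.
h(346649, 5747220) = 237.9 + (-0.007143)·(-30) + (-0.008312)·(-95) = 237.9 +0.214 +0.790 = 238.904 m.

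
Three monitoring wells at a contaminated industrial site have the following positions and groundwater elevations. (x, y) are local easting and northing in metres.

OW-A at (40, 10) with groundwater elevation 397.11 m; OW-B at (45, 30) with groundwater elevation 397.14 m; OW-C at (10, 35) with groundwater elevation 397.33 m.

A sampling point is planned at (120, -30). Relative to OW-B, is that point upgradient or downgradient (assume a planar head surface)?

Differences from OW-A: to OW-B (Δx, Δy, Δh) = (5, 20, +0.03); to OW-C = (-30, 25, +0.22).
Determinant of the coordinate differences = 5·25 − (-30)·20 = 725.
∂h/∂x = [(+0.03)·25 − (+0.22)·20] / 725 = -0.005034
∂h/∂y = [5·(+0.22) − (-30)·(+0.03)] / 725 = +0.002759
Head at (120, -30) = 397.11 + (-0.005034)·(80) + (+0.002759)·(-40) = 396.60 m.
That is lower than the 397.14 m at OW-B, so the point is downgradient.

downgradient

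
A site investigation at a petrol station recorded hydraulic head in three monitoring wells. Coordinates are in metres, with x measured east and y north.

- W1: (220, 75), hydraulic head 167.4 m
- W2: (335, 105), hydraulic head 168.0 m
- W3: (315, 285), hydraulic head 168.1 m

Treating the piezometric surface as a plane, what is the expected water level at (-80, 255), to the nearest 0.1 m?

166.1 m

Differences from W1: to W2 (Δx, Δy, Δh) = (115, 30, +0.6); to W3 = (95, 210, +0.7).
Determinant of the coordinate differences = 115·210 − 95·30 = 21300.
∂h/∂x = [(+0.6)·210 − (+0.7)·30] / 21300 = +0.004930
∂h/∂y = [115·(+0.7) − 95·(+0.6)] / 21300 = +0.001103
h(-80, 255) = 167.4 + (+0.004930)·(-300) + (+0.001103)·(180) = 167.4 -1.479 +0.199 = 166.120 m.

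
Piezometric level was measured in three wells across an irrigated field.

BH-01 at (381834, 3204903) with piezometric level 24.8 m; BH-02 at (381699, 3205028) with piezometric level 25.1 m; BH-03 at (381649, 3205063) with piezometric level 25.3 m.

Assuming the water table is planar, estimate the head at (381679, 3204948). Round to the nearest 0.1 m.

Taking BH-01 as reference: BH-02−BH-01 = (-135, 125, +0.3); BH-03−BH-01 = (-185, 160, +0.5).
Solve a·Δx + b·Δy = Δh: det = (-135)·160 − (-185)·125 = 1525.
∂h/∂x = [(+0.3)·160 − (+0.5)·125] / 1525 = -0.009508
∂h/∂y = [(-135)·(+0.5) − (-185)·(+0.3)] / 1525 = -0.007869
h(381679, 3204948) = 24.8 + (-0.009508)·(-155) + (-0.007869)·(45) = 24.8 +1.474 -0.354 = 25.920 m.

25.9 m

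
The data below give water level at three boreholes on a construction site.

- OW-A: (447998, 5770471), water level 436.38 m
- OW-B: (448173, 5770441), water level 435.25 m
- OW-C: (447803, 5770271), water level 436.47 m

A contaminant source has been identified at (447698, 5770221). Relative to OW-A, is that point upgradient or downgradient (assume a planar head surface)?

Differences from OW-A: to OW-B (Δx, Δy, Δh) = (175, -30, -1.13); to OW-C = (-195, -200, +0.09).
Determinant of the coordinate differences = 175·(-200) − (-195)·(-30) = -40850.
∂h/∂x = [(-1.13)·(-200) − (+0.09)·(-30)] / -40850 = -0.005599
∂h/∂y = [175·(+0.09) − (-195)·(-1.13)] / -40850 = +0.005009
Head at (447698, 5770221) = 436.38 + (-0.005599)·(-300) + (+0.005009)·(-250) = 436.81 m.
That is higher than the 436.38 m at OW-A, so the point is upgradient.

upgradient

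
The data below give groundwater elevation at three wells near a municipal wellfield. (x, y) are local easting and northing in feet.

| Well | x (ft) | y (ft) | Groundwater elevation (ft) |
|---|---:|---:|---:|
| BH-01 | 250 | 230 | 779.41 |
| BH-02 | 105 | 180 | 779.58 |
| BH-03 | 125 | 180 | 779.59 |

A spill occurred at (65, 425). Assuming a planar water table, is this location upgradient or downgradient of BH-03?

Differences from BH-01: to BH-02 (Δx, Δy, Δh) = (-145, -50, +0.17); to BH-03 = (-125, -50, +0.18).
Determinant of the coordinate differences = (-145)·(-50) − (-125)·(-50) = 1000.
∂h/∂x = [(+0.17)·(-50) − (+0.18)·(-50)] / 1000 = +0.0005000
∂h/∂y = [(-145)·(+0.18) − (-125)·(+0.17)] / 1000 = -0.004850
Head at (65, 425) = 779.41 + (+0.0005000)·(-185) + (-0.004850)·(195) = 778.37 ft.
That is lower than the 779.59 ft at BH-03, so the point is downgradient.

downgradient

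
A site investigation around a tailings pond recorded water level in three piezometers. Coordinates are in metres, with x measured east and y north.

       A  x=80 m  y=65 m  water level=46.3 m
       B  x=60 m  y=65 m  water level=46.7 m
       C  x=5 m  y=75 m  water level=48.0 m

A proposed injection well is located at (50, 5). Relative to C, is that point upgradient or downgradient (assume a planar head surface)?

With h = a·x + b·y + c and A as origin, the differences give:
  (-20)·a + 0·b = +0.4
  (-75)·a + 10·b = +1.7
Eliminate b (×10 and ×0, subtract): -200·a = 4.00 → a = ∂h/∂x = -0.02000
Back-substitute: b = ∂h/∂y = +0.02000.
Head at (50, 5) = 46.3 + (-0.02000)·(-30) + (+0.02000)·(-60) = 45.70 m.
That is lower than the 48.0 m at C, so the point is downgradient.

downgradient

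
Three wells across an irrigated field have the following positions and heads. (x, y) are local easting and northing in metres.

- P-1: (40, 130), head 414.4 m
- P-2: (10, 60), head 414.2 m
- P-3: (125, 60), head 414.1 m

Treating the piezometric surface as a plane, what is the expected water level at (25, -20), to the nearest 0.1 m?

413.9 m

With h = a·x + b·y + c and P-1 as origin, the differences give:
  (-30)·a + (-70)·b = -0.2
  85·a + (-70)·b = -0.3
Eliminate b (×(-70) and ×(-70), subtract): 8050·a = -7.00 → a = ∂h/∂x = -0.0008696
Back-substitute: b = ∂h/∂y = +0.003230.
h(25, -20) = 414.4 + (-0.0008696)·(-15) + (+0.003230)·(-150) = 414.4 +0.013 -0.484 = 413.929 m.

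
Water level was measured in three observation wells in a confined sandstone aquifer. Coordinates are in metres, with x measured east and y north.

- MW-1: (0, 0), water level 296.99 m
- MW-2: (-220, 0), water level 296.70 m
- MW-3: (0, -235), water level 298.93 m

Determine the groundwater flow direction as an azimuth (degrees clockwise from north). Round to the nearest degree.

351°

∂h/∂x = (296.70 − 296.99) / (-220 − 0) = +0.001318
∂h/∂y = (298.93 − 296.99) / (-235 − 0) = -0.008255
Flow direction (−∇h) has components (-0.001318 E, +0.008255 N).
Azimuth = atan2(E, N) = atan2(-0.001318, +0.008255) = 350.9° ≈ 351°.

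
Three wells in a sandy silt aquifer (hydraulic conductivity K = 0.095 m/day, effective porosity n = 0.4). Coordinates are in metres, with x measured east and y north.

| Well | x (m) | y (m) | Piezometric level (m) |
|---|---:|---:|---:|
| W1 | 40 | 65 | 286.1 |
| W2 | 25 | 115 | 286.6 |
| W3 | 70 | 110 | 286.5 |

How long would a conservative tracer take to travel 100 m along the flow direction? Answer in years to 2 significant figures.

Three-point gradient (reference W1): Δ to W2 = (-15, 50, +0.5), Δ to W3 = (30, 45, +0.4).
∂h/∂x = -0.001149, ∂h/∂y = +0.009655 (det = -2175).
|∇h| = √(-0.001149² + 0.009655²) = 0.009723
Seepage velocity v = K·i/n = 0.095 × 0.009723 / 0.4 = 0.002309 m/day.
t = 100 / 0.002309 = 4.331e+04 days = 119 years.

120 years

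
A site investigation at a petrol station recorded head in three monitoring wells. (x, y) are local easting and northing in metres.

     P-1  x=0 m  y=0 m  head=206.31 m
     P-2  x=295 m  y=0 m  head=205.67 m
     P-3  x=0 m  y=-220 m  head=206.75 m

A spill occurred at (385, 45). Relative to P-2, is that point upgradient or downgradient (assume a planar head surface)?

downgradient

∂h/∂x = (205.67 − 206.31) / (295 − 0) = -0.002169
∂h/∂y = (206.75 − 206.31) / (-220 − 0) = -0.002000
Head at (385, 45) = 206.31 + (-0.002169)·(385) + (-0.002000)·(45) = 205.38 m.
That is lower than the 205.67 m at P-2, so the point is downgradient.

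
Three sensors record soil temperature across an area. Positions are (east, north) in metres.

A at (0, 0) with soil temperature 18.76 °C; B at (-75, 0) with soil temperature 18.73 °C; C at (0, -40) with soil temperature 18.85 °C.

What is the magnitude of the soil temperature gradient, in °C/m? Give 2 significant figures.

∂T/∂x = (18.73 − 18.76) / (-75 − 0) = +0.0004000
∂T/∂y = (18.85 − 18.76) / (-40 − 0) = -0.002250
|∇f| = √(0.0004000² + -0.002250²) = 0.002285 °C/m

0.0023 °C/m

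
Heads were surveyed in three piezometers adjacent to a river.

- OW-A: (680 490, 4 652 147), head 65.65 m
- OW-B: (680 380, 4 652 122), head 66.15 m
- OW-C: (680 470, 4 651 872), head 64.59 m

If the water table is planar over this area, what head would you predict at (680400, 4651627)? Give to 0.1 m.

Differences from OW-A: to OW-B (Δx, Δy, Δh) = (-110, -25, +0.50); to OW-C = (-20, -275, -1.06).
Determinant of the coordinate differences = (-110)·(-275) − (-20)·(-25) = 29750.
∂h/∂x = [(+0.50)·(-275) − (-1.06)·(-25)] / 29750 = -0.005513
∂h/∂y = [(-110)·(-1.06) − (-20)·(+0.50)] / 29750 = +0.004255
h(680400, 4651627) = 65.65 + (-0.005513)·(-90) + (+0.004255)·(-520) = 65.65 +0.496 -2.213 = 63.933 m.

63.9 m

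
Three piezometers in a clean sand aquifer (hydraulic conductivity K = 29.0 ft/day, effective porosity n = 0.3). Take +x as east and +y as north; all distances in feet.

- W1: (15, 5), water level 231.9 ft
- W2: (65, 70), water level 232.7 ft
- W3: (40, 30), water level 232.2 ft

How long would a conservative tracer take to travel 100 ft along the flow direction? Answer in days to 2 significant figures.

Differences from W1: to W2 (Δx, Δy, Δh) = (50, 65, +0.8); to W3 = (25, 25, +0.3).
Determinant of the coordinate differences = 50·25 − 25·65 = -375.
∂h/∂x = [(+0.8)·25 − (+0.3)·65] / -375 = -0.001333
∂h/∂y = [50·(+0.3) − 25·(+0.8)] / -375 = +0.01333
|∇h| = √(-0.001333² + 0.01333²) = 0.0134
Seepage velocity v = K·i/n = 29.0 × 0.0134 / 0.3 = 1.295 ft/day.
t = 100 / 1.295 = 77.22 days.

77 days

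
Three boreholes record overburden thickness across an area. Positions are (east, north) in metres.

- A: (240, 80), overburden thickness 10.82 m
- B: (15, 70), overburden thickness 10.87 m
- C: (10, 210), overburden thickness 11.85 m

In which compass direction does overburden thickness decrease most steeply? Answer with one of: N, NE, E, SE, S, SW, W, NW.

S

Taking A as reference: B−A = (-225, -10, +0.05); C−A = (-230, 130, +1.03).
Solve a·Δx + b·Δy = Δd: det = (-225)·130 − (-230)·(-10) = -31550.
∂d/∂x = [(+0.05)·130 − (+1.03)·(-10)] / -31550 = -0.0005325
∂d/∂y = [(-225)·(+1.03) − (-230)·(+0.05)] / -31550 = +0.006981
Steepest decrease is along −∇f = (+0.0005325 E, -0.006981 N) → south.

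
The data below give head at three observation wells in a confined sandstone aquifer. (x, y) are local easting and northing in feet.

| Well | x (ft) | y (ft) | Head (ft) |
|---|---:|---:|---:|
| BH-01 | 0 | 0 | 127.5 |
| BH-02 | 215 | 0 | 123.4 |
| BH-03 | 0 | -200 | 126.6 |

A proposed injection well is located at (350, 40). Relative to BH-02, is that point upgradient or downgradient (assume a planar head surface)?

∂h/∂x = (123.4 − 127.5) / (215 − 0) = -0.01907
∂h/∂y = (126.6 − 127.5) / (-200 − 0) = +0.004500
Head at (350, 40) = 127.5 + (-0.01907)·(350) + (+0.004500)·(40) = 121.01 ft.
That is lower than the 123.4 ft at BH-02, so the point is downgradient.

downgradient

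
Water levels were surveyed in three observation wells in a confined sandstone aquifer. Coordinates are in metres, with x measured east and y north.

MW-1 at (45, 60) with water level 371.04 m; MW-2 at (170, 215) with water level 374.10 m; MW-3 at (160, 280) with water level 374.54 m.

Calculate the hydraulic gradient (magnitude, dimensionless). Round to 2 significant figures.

0.016

With h = a·x + b·y + c and MW-1 as origin, the differences give:
  125·a + 155·b = +3.06
  115·a + 220·b = +3.50
Eliminate b (×220 and ×155, subtract): 9675·a = 130.700 → a = ∂h/∂x = +0.01351
Back-substitute: b = ∂h/∂y = +0.008848.
|∇h| = √(0.01351² + 0.008848²) = 0.01615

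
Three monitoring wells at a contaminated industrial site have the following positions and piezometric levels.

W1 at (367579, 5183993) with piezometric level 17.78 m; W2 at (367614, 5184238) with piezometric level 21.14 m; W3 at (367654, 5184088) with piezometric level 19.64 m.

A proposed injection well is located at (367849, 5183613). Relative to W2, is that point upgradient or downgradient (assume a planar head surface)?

Taking W1 as reference: W2−W1 = (35, 245, +3.36); W3−W1 = (75, 95, +1.86).
Determinant of the coordinate differences = 35·95 − 75·245 = -15050.
∂h/∂x = [(+3.36)·95 − (+1.86)·245] / -15050 = +0.009070
∂h/∂y = [35·(+1.86) − 75·(+3.36)] / -15050 = +0.01242
Head at (367849, 5183613) = 17.78 + (+0.009070)·(270) + (+0.01242)·(-380) = 15.51 m.
That is lower than the 21.14 m at W2, so the point is downgradient.

downgradient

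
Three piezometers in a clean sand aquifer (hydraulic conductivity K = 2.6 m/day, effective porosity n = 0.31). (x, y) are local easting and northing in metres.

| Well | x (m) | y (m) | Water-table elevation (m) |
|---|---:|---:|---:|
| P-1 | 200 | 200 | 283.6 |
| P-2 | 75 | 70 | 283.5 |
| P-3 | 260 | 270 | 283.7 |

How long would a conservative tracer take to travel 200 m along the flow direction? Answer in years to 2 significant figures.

7.0 years

With h = a·x + b·y + c and P-1 as origin, the differences give:
  (-125)·a + (-130)·b = -0.1
  60·a + 70·b = +0.1
Eliminate b (×70 and ×(-130), subtract): -950·a = 6.00 → a = ∂h/∂x = -0.006316
Back-substitute: b = ∂h/∂y = +0.006842.
|∇h| = √(-0.006316² + 0.006842²) = 0.009312
Seepage velocity v = K·i/n = 2.6 × 0.009312 / 0.31 = 0.0781 m/day.
t = 200 / 0.0781 = 2561 days = 7.01 years.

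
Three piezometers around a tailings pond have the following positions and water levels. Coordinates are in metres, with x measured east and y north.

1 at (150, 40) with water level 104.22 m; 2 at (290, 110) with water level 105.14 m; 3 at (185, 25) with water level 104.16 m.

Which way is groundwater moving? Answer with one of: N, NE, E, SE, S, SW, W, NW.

Three-point gradient (reference 1): Δ to 2 = (140, 70, +0.92), Δ to 3 = (35, -15, -0.06).
∂h/∂x = +0.002110, ∂h/∂y = +0.008923 (det = -4550).
Flow = −∇h = (-0.002110 east, -0.008923 north), which points south.

S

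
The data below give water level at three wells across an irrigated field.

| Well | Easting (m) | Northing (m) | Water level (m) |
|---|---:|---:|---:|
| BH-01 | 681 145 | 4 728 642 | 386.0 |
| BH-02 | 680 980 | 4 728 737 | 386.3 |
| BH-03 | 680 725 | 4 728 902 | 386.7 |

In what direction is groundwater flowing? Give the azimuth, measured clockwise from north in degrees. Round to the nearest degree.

048°

Taking BH-01 as reference: BH-02−BH-01 = (-165, 95, +0.3); BH-03−BH-01 = (-420, 260, +0.7).
Solve a·Δx + b·Δy = Δh: det = (-165)·260 − (-420)·95 = -3000.
∂h/∂x = [(+0.3)·260 − (+0.7)·95] / -3000 = -0.003833
∂h/∂y = [(-165)·(+0.7) − (-420)·(+0.3)] / -3000 = -0.003500
Flow direction (−∇h) has components (+0.003833 E, +0.003500 N).
Azimuth = atan2(E, N) = atan2(+0.003833, +0.003500) = 47.6° ≈ 048°.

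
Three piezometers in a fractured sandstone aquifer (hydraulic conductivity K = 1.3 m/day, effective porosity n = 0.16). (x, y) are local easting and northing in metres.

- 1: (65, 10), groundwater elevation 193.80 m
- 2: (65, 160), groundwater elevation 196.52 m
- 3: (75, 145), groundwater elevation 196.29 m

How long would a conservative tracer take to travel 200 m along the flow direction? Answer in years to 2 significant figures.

3.6 years

Differences from 1: to 2 (Δx, Δy, Δh) = (0, 150, +2.72); to 3 = (10, 135, +2.49).
Determinant of the coordinate differences = 0·135 − 10·150 = -1500.
∂h/∂x = [(+2.72)·135 − (+2.49)·150] / -1500 = +0.004200
∂h/∂y = [0·(+2.49) − 10·(+2.72)] / -1500 = +0.01813
|∇h| = √(0.004200² + 0.01813²) = 0.01861
Seepage velocity v = K·i/n = 1.3 × 0.01861 / 0.16 = 0.1512 m/day.
t = 200 / 0.1512 = 1323 days = 3.62 years.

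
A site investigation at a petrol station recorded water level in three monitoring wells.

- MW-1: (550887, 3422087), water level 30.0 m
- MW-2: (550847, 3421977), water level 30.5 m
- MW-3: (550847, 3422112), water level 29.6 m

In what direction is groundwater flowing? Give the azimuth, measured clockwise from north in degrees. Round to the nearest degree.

319°

With h = a·x + b·y + c and MW-1 as origin, the differences give:
  (-40)·a + (-110)·b = +0.5
  (-40)·a + 25·b = -0.4
Eliminate b (×25 and ×(-110), subtract): -5400·a = -31.50 → a = ∂h/∂x = +0.005833
Back-substitute: b = ∂h/∂y = -0.006667.
Flow direction (−∇h) has components (-0.005833 E, +0.006667 N).
Azimuth = atan2(E, N) = atan2(-0.005833, +0.006667) = 318.8° ≈ 319°.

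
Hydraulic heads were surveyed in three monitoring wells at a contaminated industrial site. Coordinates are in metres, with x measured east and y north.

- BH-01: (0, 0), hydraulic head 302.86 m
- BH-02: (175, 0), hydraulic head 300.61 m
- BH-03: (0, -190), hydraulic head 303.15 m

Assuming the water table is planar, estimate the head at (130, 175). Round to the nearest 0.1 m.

∂h/∂x = (300.61 − 302.86) / (175 − 0) = -0.01286
∂h/∂y = (303.15 − 302.86) / (-190 − 0) = -0.001526
h(130, 175) = 302.86 + (-0.01286)·(130) + (-0.001526)·(175) = 302.86 -1.671 -0.267 = 300.921 m.

300.9 m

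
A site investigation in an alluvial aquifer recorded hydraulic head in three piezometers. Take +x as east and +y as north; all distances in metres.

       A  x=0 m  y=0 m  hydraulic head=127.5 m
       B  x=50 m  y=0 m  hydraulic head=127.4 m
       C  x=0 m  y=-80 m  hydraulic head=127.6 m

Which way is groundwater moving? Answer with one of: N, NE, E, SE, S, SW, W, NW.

NE

∂h/∂x = (127.4 − 127.5) / (50 − 0) = -0.002000
∂h/∂y = (127.6 − 127.5) / (-80 − 0) = -0.001250
Flow = −∇h = (+0.002000 east, +0.001250 north), which points northeast.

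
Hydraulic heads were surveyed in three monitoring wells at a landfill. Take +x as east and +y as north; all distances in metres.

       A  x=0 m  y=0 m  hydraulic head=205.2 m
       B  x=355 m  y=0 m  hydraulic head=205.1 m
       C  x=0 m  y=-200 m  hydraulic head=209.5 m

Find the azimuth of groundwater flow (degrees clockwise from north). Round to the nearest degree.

001°

∂h/∂x = (205.1 − 205.2) / (355 − 0) = -0.0002817
∂h/∂y = (209.5 − 205.2) / (-200 − 0) = -0.02150
Flow direction (−∇h) has components (+0.0002817 E, +0.02150 N).
Azimuth = atan2(E, N) = atan2(+0.0002817, +0.02150) = 0.8° ≈ 001°.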